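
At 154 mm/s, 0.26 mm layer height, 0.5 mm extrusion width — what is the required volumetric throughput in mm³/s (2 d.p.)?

20.02

A: 0.26 × 0.5 → 0.13 mm².
Volumetric flow = 154 × 0.13 = 20.02 mm³/s.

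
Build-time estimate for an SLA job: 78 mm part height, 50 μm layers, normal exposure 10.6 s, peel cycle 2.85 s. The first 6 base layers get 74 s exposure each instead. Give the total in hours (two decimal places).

Layer count = ceil(78 / 0.05) = 1560.
Bottom layers: 6 × (74 + 2.85) → 461.1 s.
Regular layers: 1554 × (10.6 + 2.85) → 20901.3 s.
Total = 461.1 + 20901.3 = 21362.4 s = 5.93 hours.

5.93 hours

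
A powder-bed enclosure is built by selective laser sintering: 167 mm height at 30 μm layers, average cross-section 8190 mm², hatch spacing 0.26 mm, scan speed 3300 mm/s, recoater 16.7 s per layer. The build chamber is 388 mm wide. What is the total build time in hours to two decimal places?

Layers = ⌈167/0.03⌉ = 5567.
Per-layer scan distance: 8190 / 0.26 → 31500 mm.
Per-layer scan time: 31500 / 3300 → 9.5455 s.
Time per layer = 9.5455 + 16.7 = 26.2455 s.
Build time = 5567 × 26.2455 = 146108.6985 s = 40.59 hours.

40.59 hours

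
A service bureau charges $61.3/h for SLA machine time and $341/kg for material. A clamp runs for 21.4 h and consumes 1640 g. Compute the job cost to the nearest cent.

Machine cost = 61.3 × 21.4, so $1311.82.
Feedstock cost = 341 × 1640/1000, so $559.24.
Job cost: 1311.82 + 559.24 = $1871.06.

$1871.06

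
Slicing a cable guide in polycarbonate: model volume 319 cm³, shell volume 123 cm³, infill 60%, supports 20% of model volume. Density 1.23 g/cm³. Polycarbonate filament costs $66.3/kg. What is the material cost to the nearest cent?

$24.82

Interior volume = 319 − 123 = 196 cm³.
Deposited infill = 0.60 × 196, so 117.6 cm³.
Support = 0.20 × 319, so 63.8 cm³.
Total extruded: 123 + 117.6 + 63.8 → 304.4 cm³.
Mass: 304.4 × 1.23 → 374.412 g.
At $66.3/kg: 374.412/1000 × 66.3 = $24.82.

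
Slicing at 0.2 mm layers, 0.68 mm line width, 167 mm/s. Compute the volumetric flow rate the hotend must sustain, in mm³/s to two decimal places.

22.71

Bead cross-section = 0.2 × 0.68 = 0.136 mm².
Volumetric flow = 167 × 0.136 = 22.71 mm³/s.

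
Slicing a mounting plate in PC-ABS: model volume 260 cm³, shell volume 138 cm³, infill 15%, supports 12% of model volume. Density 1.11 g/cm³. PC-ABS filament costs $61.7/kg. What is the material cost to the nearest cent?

$12.84

Infill region = 260 − 138, so 122 cm³.
Infill deposited = 0.15 × 122, so 18.3 cm³.
Support = 0.12 × 260, so 31.2 cm³.
Total printed volume = 138 + 18.3 + 31.2, so 187.5 cm³.
Mass = 187.5 × 1.11 = 208.125 g.
Cost = 208.125 g / 1000 × $61.7/kg = $12.84.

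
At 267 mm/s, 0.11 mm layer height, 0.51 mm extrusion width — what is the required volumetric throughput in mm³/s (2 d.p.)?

14.98

A = 0.11 × 0.51 = 0.0561 mm².
Volumetric flow = 267 × 0.0561 = 14.98 mm³/s.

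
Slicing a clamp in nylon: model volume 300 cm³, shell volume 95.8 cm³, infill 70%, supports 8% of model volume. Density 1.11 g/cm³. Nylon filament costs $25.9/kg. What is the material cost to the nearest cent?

$7.55

Volume inside the shell = 300 − 95.8 = 204.2 cm³.
Infill volume = 0.70 × 204.2 = 142.94 cm³.
Support: 0.08 × 300 → 24 cm³.
Total extruded = 95.8 + 142.94 + 24 = 262.74 cm³.
Mass: 262.74 × 1.11 → 291.6414 g.
At $25.9/kg: 291.6414/1000 × 25.9 = $7.55.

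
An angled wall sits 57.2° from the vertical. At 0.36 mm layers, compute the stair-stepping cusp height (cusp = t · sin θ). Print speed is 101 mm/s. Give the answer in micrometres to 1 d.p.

302.6 μm

sin(57.2°) = 0.8406, so cusp = 0.36 × 0.8406 = 0.302616 mm → 302.6 μm.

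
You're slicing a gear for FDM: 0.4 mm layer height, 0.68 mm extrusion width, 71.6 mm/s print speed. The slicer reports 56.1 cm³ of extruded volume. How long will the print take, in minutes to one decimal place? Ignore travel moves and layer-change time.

Extrusion cross-section: 0.4 × 0.68 → 0.272 mm².
Total extruded path = 56100/0.272 = 206250 mm.
Extrusion time = 206250 / 71.6, so 2880.6 s.
In the requested units: 2880.6 s = 48.0 minutes.

48.0 minutes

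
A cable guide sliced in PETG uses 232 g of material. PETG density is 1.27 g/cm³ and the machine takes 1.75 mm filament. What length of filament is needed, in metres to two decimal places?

75.95 m

Volume = 232 g / 1.27 g·cm⁻³ = 182.6772 cm³ = 182677.2 mm³.
Cross-section of 1.75 mm filament: π·(1.75/2)² = 2.4053 mm².
L = V/A = 182677.2/2.4053 = 75947.78 mm → 75.95 m.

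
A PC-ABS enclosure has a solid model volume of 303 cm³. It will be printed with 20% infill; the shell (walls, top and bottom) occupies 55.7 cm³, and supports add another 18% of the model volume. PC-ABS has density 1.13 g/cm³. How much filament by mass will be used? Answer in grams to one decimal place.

180.5 g

Infill region = 303 − 55.7, so 247.3 cm³.
Deposited infill = 0.20 × 247.3, so 49.46 cm³.
Support = 0.18 × 303 = 54.54 cm³.
Total extruded: 55.7 + 49.46 + 54.54 → 159.7 cm³.
Mass = 159.7 × 1.13 = 180.461 g.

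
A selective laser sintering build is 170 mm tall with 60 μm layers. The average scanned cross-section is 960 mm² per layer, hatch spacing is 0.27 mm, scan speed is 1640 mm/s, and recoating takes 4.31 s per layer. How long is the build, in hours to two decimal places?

5.10 hours

Layer count = ceil(170 / 0.06) = 2834.
Hatch length per layer: 960 / 0.27 → 3555.6 mm.
Laser time per layer: 3555.6 / 1640 → 2.168 s.
Per-layer time = 2.168 + 4.31 = 6.478 s.
Build time = 2834 × 6.478 = 18358.652 s = 5.10 hours.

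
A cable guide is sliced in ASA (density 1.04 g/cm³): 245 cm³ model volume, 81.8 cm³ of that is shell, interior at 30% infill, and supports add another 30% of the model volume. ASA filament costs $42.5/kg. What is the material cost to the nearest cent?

$9.03

Infill region = 245 − 81.8 = 163.2 cm³.
Infill volume: 0.30 × 163.2 → 48.96 cm³.
Support: 0.30 × 245 → 73.5 cm³.
Total extruded: 81.8 + 48.96 + 73.5 → 204.26 cm³.
Mass: 204.26 × 1.04 → 212.4304 g.
Cost = 212.4304 g / 1000 × $42.5/kg = $9.03.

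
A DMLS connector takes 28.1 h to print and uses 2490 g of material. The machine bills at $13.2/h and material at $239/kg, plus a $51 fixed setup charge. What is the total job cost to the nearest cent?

$1017.03

Time charge: 13.2 × 28.1 → $370.92.
Feedstock cost: 239 × 2490/1000 → $595.11.
Adding setup: 370.92 + 595.11 + 51 → $1017.03.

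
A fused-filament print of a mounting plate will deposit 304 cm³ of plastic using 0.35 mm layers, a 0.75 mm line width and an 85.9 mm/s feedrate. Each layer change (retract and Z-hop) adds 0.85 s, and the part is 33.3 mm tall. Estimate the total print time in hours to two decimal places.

3.77 hours

Extrusion cross-section = 0.35 × 0.75, so 0.2625 mm².
Path length: 304000 mm³ / 0.2625 mm² → 1158095.2 mm.
Time extruding = 1158095.2 / 85.9 = 13481.9 s.
Number of layers: 33.3 / 0.35 → 96 (rounded up).
Layer-change overhead: 96 × 0.85 → 81.6 s.
Total = 13481.9 + 81.6 = 13563.5 s = 3.77 hours.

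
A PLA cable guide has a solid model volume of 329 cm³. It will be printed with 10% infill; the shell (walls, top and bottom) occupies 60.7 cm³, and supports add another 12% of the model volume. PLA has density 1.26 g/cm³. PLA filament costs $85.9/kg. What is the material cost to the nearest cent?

Infill region = 329 − 60.7, so 268.3 cm³.
Infill deposited = 0.10 × 268.3, so 26.83 cm³.
Support = 0.12 × 329, so 39.48 cm³.
Total extruded: 60.7 + 26.83 + 39.48 → 127.01 cm³.
Mass = 127.01 × 1.26, so 160.0326 g.
Cost = 160.0326 g / 1000 × $85.9/kg = $13.75.

$13.75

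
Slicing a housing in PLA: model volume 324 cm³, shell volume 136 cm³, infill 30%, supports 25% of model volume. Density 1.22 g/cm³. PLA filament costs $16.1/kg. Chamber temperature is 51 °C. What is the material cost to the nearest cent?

$5.37

Volume inside the shell = 324 − 136, so 188 cm³.
Infill volume: 0.30 × 188 → 56.4 cm³.
Support = 0.25 × 324 = 81 cm³.
Deposited volume: 136 + 56.4 + 81 → 273.4 cm³.
Mass = 273.4 × 1.22, so 333.548 g.
At $16.1/kg: 333.548/1000 × 16.1 = $5.37.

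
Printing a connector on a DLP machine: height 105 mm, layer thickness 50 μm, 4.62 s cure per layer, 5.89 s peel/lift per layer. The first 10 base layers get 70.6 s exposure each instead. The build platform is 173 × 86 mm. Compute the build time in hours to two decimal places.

Number of layers: 105 / 0.05 → 2100 (rounded up).
Burn-in layers = 10 × (70.6 + 5.89), so 764.9 s.
Normal layers = 2090 × (4.62 + 5.89) = 21965.9 s.
Sum: 764.9 + 21965.9 = 22730.8 s → 6.31 hours.

6.31 hours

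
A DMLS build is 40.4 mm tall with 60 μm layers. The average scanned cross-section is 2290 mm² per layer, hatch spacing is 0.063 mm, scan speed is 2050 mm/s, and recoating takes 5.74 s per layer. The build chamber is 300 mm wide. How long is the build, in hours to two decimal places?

Layers = ⌈40.4/0.06⌉ = 674.
Per-layer scan distance: 2290 / 0.063 → 36349.2 mm.
Laser time per layer = 36349.2 / 2050, so 17.7313 s.
Time per layer = 17.7313 + 5.74, so 23.4713 s.
Total: 674 × 23.4713 s = 15819.6562 s → 4.39 hours.

4.39 hours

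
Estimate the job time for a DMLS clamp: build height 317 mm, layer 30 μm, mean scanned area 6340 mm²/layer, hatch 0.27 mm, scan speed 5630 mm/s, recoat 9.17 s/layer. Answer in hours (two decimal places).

Number of layers: 317 / 0.03 → 10567 (rounded up).
Scan path per layer = 6340 / 0.27, so 23481.5 mm.
Laser time per layer = 23481.5 / 5630, so 4.1708 s.
Layer cycle: 4.1708 + 9.17 → 13.3408 s.
Build time = 10567 × 13.3408 = 140972.2336 s = 39.16 hours.

39.16 hours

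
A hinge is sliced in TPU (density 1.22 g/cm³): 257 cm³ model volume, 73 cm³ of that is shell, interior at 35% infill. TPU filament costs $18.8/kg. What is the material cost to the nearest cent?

Volume inside the shell = 257 − 73 = 184 cm³.
Deposited infill = 0.35 × 184 = 64.4 cm³.
Deposited volume = 73 + 64.4 = 137.4 cm³.
Mass = 137.4 × 1.22 = 167.628 g.
At $18.8/kg: 167.628/1000 × 18.8 = $3.15.

$3.15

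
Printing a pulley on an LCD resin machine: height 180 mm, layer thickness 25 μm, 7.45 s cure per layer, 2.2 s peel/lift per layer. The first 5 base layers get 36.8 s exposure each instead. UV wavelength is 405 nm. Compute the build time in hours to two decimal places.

Number of layers: 180 / 0.025 → 7200 (rounded up).
Bottom layers = 5 × (36.8 + 2.2), so 195 s.
Normal layers = 7195 × (7.45 + 2.2), so 69431.75 s.
Total = 195 + 69431.75 = 69626.75 s = 19.34 hours.

19.34 hours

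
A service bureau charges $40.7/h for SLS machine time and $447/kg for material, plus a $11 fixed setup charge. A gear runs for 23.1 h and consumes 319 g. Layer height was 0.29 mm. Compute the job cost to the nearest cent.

$1093.76

Machine-time cost = 40.7 × 23.1, so $940.17.
Feedstock cost = 447 × 319/1000, so $142.593.
Total = 940.17 + 142.593 + 11 = 1093.763 ≈ $1093.76.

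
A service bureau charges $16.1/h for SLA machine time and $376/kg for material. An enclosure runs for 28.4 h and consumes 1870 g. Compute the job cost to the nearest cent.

$1160.36

Time charge: 16.1 × 28.4 → $457.24.
Material charge = 376 × 1870/1000, so $703.12.
Total = 457.24 + 703.12 = $1160.36.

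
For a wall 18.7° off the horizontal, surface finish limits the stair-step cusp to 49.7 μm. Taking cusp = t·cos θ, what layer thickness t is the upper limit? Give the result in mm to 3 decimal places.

0.052 mm

Layer height = cusp / cos(18.7°) = 0.0497 / 0.9472 = 0.052 mm.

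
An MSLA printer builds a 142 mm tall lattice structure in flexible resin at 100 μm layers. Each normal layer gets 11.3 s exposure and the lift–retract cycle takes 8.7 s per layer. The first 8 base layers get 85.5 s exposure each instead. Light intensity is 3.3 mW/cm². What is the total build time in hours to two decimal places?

Number of layers: 142 / 0.1 → 1420 (rounded up).
Bottom layers = 8 × (85.5 + 8.7), so 753.6 s.
Remaining layers = 1412 × (11.3 + 8.7) = 28240 s.
Sum: 753.6 + 28240 = 28993.6 s → 8.05 hours.

8.05 hours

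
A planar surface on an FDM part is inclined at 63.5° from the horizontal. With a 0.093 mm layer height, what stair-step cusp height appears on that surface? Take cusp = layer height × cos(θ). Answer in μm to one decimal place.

41.5 μm

cos(63.5°) = 0.4462, so cusp = 0.093 × 0.4462 = 0.041497 mm → 41.5 μm.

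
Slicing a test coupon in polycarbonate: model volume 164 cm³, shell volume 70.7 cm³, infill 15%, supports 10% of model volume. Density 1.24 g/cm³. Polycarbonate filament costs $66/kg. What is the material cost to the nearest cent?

Volume inside the shell = 164 − 70.7 = 93.3 cm³.
Infill deposited = 0.15 × 93.3 = 13.995 cm³.
Support = 0.10 × 164 = 16.4 cm³.
Total printed volume = 70.7 + 13.995 + 16.4 = 101.095 cm³.
Mass = 101.095 × 1.24 = 125.3578 g.
At $66/kg: 125.3578/1000 × 66 = $8.27.

$8.27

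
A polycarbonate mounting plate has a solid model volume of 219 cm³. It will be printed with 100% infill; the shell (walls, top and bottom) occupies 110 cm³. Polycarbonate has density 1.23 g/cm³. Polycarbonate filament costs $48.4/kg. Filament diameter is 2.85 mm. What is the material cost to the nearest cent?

Infill region = 219 − 110, so 109 cm³.
Infill deposited = 1.00 × 109 = 109 cm³.
Total printed volume: 110 + 109 → 219 cm³.
Mass: 219 × 1.23 → 269.37 g.
Cost = 269.37 g / 1000 × $48.4/kg = $13.04.

$13.04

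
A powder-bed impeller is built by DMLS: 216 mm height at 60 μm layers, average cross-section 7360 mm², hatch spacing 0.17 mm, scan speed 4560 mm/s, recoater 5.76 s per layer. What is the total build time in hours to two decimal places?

Layers = ⌈216/0.06⌉ = 3600.
Hatch length per layer = 7360 / 0.17 = 43294.1 mm.
Scan time per layer: 43294.1 / 4560 → 9.4943 s.
Layer cycle = 9.4943 + 5.76, so 15.2543 s.
Total: 3600 × 15.2543 s = 54915.48 s → 15.25 hours.

15.25 hours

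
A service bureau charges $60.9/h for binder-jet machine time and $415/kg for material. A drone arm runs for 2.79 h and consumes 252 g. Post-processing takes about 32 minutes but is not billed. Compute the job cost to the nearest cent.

$274.49

Machine cost: 60.9 × 2.79 → $169.911.
Feedstock cost = 415 × 252/1000 = $104.58.
Job cost: 169.911 + 104.58 = 274.491 ≈ $274.49.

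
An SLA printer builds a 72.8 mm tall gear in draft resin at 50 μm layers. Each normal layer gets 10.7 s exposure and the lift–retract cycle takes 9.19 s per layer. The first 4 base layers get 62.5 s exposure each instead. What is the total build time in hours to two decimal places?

Number of layers: 72.8 / 0.05 → 1456 (rounded up).
Base layers = 4 × (62.5 + 9.19), so 286.76 s.
Normal layers = 1452 × (10.7 + 9.19) = 28880.28 s.
Total = 286.76 + 28880.28 = 29167.04 s = 8.10 hours.

8.10 hours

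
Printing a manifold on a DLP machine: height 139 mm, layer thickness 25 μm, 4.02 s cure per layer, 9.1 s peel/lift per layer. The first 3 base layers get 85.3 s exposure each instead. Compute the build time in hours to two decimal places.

Layers = ⌈139/0.025⌉ = 5560.
Burn-in layers = 3 × (85.3 + 9.1) = 283.2 s.
Regular layers = 5557 × (4.02 + 9.1), so 72907.84 s.
Sum: 283.2 + 72907.84 = 73191.04 s → 20.33 hours.

20.33 hours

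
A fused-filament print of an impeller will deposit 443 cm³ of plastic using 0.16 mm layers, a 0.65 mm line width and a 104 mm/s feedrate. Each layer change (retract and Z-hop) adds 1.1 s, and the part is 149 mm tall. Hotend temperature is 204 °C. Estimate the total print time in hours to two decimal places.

Extrusion cross-section: 0.16 × 0.65 → 0.104 mm².
Path length: 443000 mm³ / 0.104 mm² → 4259615.4 mm.
Print-move time = 4259615.4 / 104, so 40957.8 s.
Number of layers: 149 / 0.16 → 932 (rounded up).
Layer-change overhead = 932 × 1.1 = 1025.2 s.
Total = 40957.8 + 1025.2 = 41983 s = 11.66 hours.

11.66 hours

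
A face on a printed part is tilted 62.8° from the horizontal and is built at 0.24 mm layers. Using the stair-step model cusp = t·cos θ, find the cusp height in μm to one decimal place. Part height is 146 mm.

cos(62.8°) = 0.4571, so cusp = 0.24 × 0.4571 = 0.109704 mm → 109.7 μm.

109.7 μm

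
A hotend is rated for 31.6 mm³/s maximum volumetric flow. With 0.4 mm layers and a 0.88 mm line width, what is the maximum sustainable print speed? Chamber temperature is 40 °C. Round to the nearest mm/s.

90 mm/s

Bead cross-section = 0.4 × 0.88, so 0.352 mm².
v_max = Q/A = 31.6/0.352 = 89.77 mm/s → 90 mm/s.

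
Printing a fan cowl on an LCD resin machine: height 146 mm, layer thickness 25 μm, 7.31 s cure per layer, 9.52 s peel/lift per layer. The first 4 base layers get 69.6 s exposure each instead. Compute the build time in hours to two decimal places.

27.37 hours

Layer count = ceil(146 / 0.025) = 5840.
Burn-in layers: 4 × (69.6 + 9.52) → 316.48 s.
Normal layers = 5836 × (7.31 + 9.52), so 98219.88 s.
Total = 316.48 + 98219.88 = 98536.36 s = 27.37 hours.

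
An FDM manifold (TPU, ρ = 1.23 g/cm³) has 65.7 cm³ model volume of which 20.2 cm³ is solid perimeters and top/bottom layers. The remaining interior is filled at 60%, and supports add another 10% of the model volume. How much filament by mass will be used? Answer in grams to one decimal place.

66.5 g

Volume inside the shell = 65.7 − 20.2 = 45.5 cm³.
Deposited infill = 0.60 × 45.5, so 27.3 cm³.
Support = 0.10 × 65.7, so 6.57 cm³.
Deposited volume = 20.2 + 27.3 + 6.57 = 54.07 cm³.
Mass = 54.07 × 1.23 = 66.5061 g.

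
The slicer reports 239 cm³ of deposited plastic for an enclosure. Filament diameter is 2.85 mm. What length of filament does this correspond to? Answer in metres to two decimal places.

A = π r² = π × 1.425² = 6.3794 mm².
L = 239000 mm³ / 6.3794 mm² = 37464.34 mm, i.e. 37.46 m.

37.46 m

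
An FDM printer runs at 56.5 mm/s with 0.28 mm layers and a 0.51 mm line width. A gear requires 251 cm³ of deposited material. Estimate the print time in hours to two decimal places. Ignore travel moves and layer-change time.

8.64 hours

Bead cross-section = 0.28 × 0.51, so 0.1428 mm².
Toolpath length = 251 cm³ / 0.1428 mm² = 251000 / 0.1428 = 1757703.1 mm.
Print-move time: 1757703.1 / 56.5 → 31109.8 s.
That's 31109.8 s → 8.64 hours.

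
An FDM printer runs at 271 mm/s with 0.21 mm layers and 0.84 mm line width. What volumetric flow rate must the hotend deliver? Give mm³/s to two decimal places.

47.80

A: 0.21 × 0.84 → 0.1764 mm².
Q = v·A = 271 × 0.1764 = 47.80 mm³/s.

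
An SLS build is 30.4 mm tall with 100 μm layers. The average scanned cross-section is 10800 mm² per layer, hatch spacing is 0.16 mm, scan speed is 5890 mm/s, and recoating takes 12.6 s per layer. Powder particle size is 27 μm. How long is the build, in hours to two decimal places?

Layers = ⌈30.4/0.1⌉ = 304.
Hatch length per layer = 10800 / 0.16, so 67500 mm.
Laser time per layer: 67500 / 5890 → 11.4601 s.
Per-layer time = 11.4601 + 12.6 = 24.0601 s.
304 layers × 24.0601 s/layer = 7314.2704 s, i.e. 2.03 hours.

2.03 hours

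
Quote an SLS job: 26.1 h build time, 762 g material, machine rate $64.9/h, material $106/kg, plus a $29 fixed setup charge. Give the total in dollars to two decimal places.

$1803.66

Machine-time cost = 64.9 × 26.1 = $1693.89.
Material charge: 106 × 762/1000 → $80.772.
Adding setup: 1693.89 + 80.772 + 29 → 1803.662 ≈ $1803.66.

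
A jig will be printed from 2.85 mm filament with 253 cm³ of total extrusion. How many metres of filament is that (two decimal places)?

Cross-section of 2.85 mm filament: π·(2.85/2)² = 6.3794 mm².
L = 253000 mm³ / 6.3794 mm² = 39658.9 mm, i.e. 39.66 m.

39.66 m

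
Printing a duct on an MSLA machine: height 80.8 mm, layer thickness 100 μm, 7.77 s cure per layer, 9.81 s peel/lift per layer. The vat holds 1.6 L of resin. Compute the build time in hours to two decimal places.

Layer count = ceil(80.8 / 0.1) = 808.
Each layer takes: 7.77 + 9.81 → 17.58 s.
Total = 808 × 17.58 = 14204.64 s = 3.95 hours.

3.95 hours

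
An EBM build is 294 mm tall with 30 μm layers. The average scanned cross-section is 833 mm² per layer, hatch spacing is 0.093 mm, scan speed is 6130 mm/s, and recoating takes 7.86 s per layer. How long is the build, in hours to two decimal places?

25.37 hours

Layers = ⌈294/0.03⌉ = 9800.
Per-layer scan distance = 833 / 0.093 = 8957 mm.
Per-layer scan time = 8957 / 6130, so 1.4612 s.
Per-layer time: 1.4612 + 7.86 → 9.3212 s.
Build time = 9800 × 9.3212 = 91347.76 s = 25.37 hours.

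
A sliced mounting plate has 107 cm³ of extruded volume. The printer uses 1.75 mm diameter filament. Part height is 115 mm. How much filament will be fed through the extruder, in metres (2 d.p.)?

Cross-section of 1.75 mm filament: π·(1.75/2)² = 2.4053 mm².
L = 107000 mm³ / 2.4053 mm² = 44485.1 mm, i.e. 44.49 m.

44.49 m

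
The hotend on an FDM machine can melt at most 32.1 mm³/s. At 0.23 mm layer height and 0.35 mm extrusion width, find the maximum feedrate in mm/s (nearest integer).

Extrusion cross-section = 0.23 × 0.35 = 0.0805 mm².
v_max = Q/A = 32.1/0.0805 = 398.76 mm/s → 399 mm/s.

399 mm/s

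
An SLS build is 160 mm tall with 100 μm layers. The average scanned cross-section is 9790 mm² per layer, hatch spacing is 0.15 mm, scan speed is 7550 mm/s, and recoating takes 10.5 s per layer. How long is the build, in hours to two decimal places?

Layers = ⌈160/0.1⌉ = 1600.
Scan path per layer = 9790 / 0.15 = 65266.7 mm.
Laser time per layer = 65266.7 / 7550 = 8.6446 s.
Per-layer time: 8.6446 + 10.5 → 19.1446 s.
Build time = 1600 × 19.1446 = 30631.36 s = 8.51 hours.

8.51 hours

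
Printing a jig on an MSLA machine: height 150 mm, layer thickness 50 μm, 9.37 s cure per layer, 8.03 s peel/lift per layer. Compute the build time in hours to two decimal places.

Number of layers: 150 / 0.05 → 3000 (rounded up).
Each layer takes = 9.37 + 8.03, so 17.4 s.
Total = 3000 × 17.4 = 52200 s = 14.50 hours.

14.50 hours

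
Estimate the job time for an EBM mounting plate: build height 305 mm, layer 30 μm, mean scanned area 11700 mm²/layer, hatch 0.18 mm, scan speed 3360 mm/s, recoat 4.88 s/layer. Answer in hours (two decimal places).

Number of layers: 305 / 0.03 → 10167 (rounded up).
Scan path per layer: 11700 / 0.18 → 65000 mm.
Beam time per layer = 65000 / 3360 = 19.3452 s.
Per-layer time: 19.3452 + 4.88 → 24.2252 s.
10167 layers × 24.2252 s/layer = 246297.6084 s, i.e. 68.42 hours.

68.42 hours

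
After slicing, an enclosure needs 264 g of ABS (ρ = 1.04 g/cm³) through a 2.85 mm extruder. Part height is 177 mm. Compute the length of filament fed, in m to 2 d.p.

39.79 m

Extruded volume: 264/1.04 = 253.8462 cm³ (253846.2 mm³).
A = π r² = π × 1.425² = 6.3794 mm².
Length = 253846.2 / 6.3794 = 39791.55 mm = 39.79 m.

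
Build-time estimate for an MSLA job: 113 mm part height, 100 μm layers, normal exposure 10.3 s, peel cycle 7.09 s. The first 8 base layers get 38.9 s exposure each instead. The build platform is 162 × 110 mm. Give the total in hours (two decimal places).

Layer count = ceil(113 / 0.1) = 1130.
Bottom layers = 8 × (38.9 + 7.09) = 367.92 s.
Regular layers = 1122 × (10.3 + 7.09), so 19511.58 s.
Sum: 367.92 + 19511.58 = 19879.5 s → 5.52 hours.

5.52 hours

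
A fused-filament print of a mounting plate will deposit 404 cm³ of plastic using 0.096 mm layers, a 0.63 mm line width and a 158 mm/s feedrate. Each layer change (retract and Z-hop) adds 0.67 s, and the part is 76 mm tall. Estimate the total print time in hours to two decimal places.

11.89 hours

Bead cross-section: 0.096 × 0.63 → 0.06048 mm².
Toolpath length = 404 cm³ / 0.06048 mm² = 404000 / 0.06048 = 6679894.2 mm.
Extrusion time = 6679894.2 / 158, so 42277.8 s.
Number of layers: 76 / 0.096 → 792 (rounded up).
Layer-change overhead = 792 × 0.67, so 530.64 s.
Total = 42277.8 + 530.64 = 42808.44 s = 11.89 hours.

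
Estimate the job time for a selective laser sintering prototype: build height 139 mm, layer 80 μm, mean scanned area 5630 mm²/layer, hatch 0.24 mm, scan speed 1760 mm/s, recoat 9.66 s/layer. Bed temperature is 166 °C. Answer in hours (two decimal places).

Number of layers: 139 / 0.08 → 1738 (rounded up).
Per-layer scan distance = 5630 / 0.24 = 23458.3 mm.
Laser time per layer = 23458.3 / 1760 = 13.3286 s.
Per-layer time = 13.3286 + 9.66, so 22.9886 s.
Total: 1738 × 22.9886 s = 39954.1868 s → 11.10 hours.

11.10 hours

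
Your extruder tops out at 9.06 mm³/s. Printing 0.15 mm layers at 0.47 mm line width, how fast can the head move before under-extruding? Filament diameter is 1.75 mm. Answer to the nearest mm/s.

129 mm/s

Bead cross-section = 0.15 × 0.47 = 0.0705 mm².
Max speed = 9.06 / 0.0705 = 128.51 ≈ 129 mm/s.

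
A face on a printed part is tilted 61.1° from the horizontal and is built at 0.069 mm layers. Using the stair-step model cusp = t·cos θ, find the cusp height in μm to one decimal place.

33.3 μm

cos(61.1°) = 0.4833, so cusp = 0.069 × 0.4833 = 0.033348 mm → 33.3 μm.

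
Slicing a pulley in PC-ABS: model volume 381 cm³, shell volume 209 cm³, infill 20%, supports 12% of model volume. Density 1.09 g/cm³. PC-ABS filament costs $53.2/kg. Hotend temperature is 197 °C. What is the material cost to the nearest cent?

Volume inside the shell = 381 − 209, so 172 cm³.
Deposited infill = 0.20 × 172, so 34.4 cm³.
Support = 0.12 × 381, so 45.72 cm³.
Deposited volume = 209 + 34.4 + 45.72, so 289.12 cm³.
Mass = 289.12 × 1.09 = 315.1408 g.
Cost = 315.1408 g / 1000 × $53.2/kg = $16.77.

$16.77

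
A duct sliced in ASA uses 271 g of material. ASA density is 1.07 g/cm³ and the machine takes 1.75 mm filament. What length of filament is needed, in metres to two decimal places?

105.30 m

Volume = 271 g / 1.07 g·cm⁻³ = 253.271 cm³ = 253271 mm³.
Cross-section of 1.75 mm filament: π·(1.75/2)² = 2.4053 mm².
L = V/A = 253271/2.4053 = 105297.05 mm → 105.30 m.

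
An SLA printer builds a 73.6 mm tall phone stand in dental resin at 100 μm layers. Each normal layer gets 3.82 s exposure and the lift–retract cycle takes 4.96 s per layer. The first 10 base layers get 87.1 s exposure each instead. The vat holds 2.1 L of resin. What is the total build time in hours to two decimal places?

2.03 hours

Number of layers: 73.6 / 0.1 → 736 (rounded up).
Bottom layers = 10 × (87.1 + 4.96) = 920.6 s.
Remaining layers = 726 × (3.82 + 4.96), so 6374.28 s.
Sum: 920.6 + 6374.28 = 7294.88 s → 2.03 hours.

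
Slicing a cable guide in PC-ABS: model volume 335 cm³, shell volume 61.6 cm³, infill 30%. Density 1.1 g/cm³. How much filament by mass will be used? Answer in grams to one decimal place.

158.0 g

Infill region: 335 − 61.6 → 273.4 cm³.
Infill deposited = 0.30 × 273.4, so 82.02 cm³.
Total printed volume = 61.6 + 82.02 = 143.62 cm³.
Mass = 143.62 × 1.1 = 157.982 g.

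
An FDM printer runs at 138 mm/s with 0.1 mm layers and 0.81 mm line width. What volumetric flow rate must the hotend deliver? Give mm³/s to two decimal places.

11.18

Bead cross-section = 0.1 × 0.81, so 0.081 mm².
Q = v·A = 138 × 0.081 = 11.18 mm³/s.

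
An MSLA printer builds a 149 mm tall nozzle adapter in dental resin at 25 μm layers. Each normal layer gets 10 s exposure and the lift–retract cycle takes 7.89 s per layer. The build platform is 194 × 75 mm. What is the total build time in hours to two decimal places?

Layer count = ceil(149 / 0.025) = 5960.
Per-layer time: 10 + 7.89 → 17.89 s.
Build time: 5960 × 17.89 s = 106624.4 s, i.e. 29.62 hours.

29.62 hours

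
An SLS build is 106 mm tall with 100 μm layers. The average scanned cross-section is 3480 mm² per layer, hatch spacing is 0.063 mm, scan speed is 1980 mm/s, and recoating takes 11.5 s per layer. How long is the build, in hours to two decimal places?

11.60 hours

Layer count = ceil(106 / 0.1) = 1060.
Scan path per layer = 3480 / 0.063, so 55238.1 mm.
Scan time per layer: 55238.1 / 1980 → 27.898 s.
Time per layer = 27.898 + 11.5, so 39.398 s.
Total: 1060 × 39.398 s = 41761.88 s → 11.60 hours.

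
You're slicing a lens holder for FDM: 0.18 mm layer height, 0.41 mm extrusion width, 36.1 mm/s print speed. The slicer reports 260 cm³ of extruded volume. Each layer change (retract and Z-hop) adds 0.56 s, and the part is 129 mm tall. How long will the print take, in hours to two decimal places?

27.22 hours

Extrusion cross-section: 0.18 × 0.41 → 0.0738 mm².
Toolpath length = 260 cm³ / 0.0738 mm² = 260000 / 0.0738 = 3523035.2 mm.
Extrusion time: 3523035.2 / 36.1 → 97591 s.
Layers = ⌈129/0.18⌉ = 717.
Z-hop total = 717 × 0.56, so 401.52 s.
Altogether 97591 + 401.52 = 97992.52 s, i.e. 27.22 hours.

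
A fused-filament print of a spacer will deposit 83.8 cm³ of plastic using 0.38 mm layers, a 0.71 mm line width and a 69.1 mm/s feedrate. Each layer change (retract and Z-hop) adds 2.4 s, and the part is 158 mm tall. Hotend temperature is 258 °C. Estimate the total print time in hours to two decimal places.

1.53 hours

Extrusion cross-section = 0.38 × 0.71 = 0.2698 mm².
Toolpath length = 83.8 cm³ / 0.2698 mm² = 83800 / 0.2698 = 310600.4 mm.
Extrusion time = 310600.4 / 69.1, so 4494.9 s.
Number of layers: 158 / 0.38 → 416 (rounded up).
Z-hop total = 416 × 2.4 = 998.4 s.
Total = 4494.9 + 998.4 = 5493.3 s = 1.53 hours.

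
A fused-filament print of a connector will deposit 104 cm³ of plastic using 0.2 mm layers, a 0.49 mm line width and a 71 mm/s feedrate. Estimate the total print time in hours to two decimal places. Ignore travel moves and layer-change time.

4.15 hours

Bead cross-section: 0.2 × 0.49 → 0.098 mm².
Path length: 104000 mm³ / 0.098 mm² → 1061224.5 mm.
Extrusion time: 1061224.5 / 71 → 14946.8 s.
Converting: 14946.8 s = 4.15 hours.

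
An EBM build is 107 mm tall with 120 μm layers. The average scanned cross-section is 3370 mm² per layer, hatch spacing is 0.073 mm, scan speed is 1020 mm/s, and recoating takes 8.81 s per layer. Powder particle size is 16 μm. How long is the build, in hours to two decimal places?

13.40 hours

Number of layers: 107 / 0.12 → 892 (rounded up).
Hatch length per layer = 3370 / 0.073 = 46164.4 mm.
Per-layer scan time = 46164.4 / 1020, so 45.2592 s.
Layer cycle = 45.2592 + 8.81 = 54.0692 s.
Total: 892 × 54.0692 s = 48229.7264 s → 13.40 hours.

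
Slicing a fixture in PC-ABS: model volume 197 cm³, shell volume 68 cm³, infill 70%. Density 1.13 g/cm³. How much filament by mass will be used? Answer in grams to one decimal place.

Infill region = 197 − 68 = 129 cm³.
Infill volume = 0.70 × 129, so 90.3 cm³.
Total extruded = 68 + 90.3 = 158.3 cm³.
Mass = 158.3 × 1.13 = 178.879 g.

178.9 g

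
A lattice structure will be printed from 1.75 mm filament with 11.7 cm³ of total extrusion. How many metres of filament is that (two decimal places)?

Filament cross-section = π × (1.75/2)² = 2.4053 mm².
Length = 11.7 cm³ / 2.4053 mm² = 11700 / 2.4053 = 4864.26 mm = 4.86 m.

4.86 m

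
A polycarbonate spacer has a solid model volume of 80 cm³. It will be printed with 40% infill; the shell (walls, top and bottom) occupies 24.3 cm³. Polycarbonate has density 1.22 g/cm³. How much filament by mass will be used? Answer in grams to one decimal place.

56.8 g

Volume inside the shell = 80 − 24.3 = 55.7 cm³.
Deposited infill = 0.40 × 55.7 = 22.28 cm³.
Total extruded: 24.3 + 22.28 → 46.58 cm³.
Mass = 46.58 × 1.22 = 56.8276 g.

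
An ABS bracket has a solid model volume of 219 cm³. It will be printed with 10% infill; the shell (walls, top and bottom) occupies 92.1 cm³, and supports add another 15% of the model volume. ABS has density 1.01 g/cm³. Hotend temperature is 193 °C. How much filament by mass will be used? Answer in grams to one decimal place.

139.0 g

Volume inside the shell: 219 − 92.1 → 126.9 cm³.
Infill volume: 0.10 × 126.9 → 12.69 cm³.
Support = 0.15 × 219, so 32.85 cm³.
Deposited volume: 92.1 + 12.69 + 32.85 → 137.64 cm³.
Mass: 137.64 × 1.01 → 139.0164 g.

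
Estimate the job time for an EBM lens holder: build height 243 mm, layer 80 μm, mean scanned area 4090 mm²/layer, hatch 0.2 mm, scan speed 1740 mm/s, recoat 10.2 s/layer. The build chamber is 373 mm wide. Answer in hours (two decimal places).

18.53 hours

Number of layers: 243 / 0.08 → 3038 (rounded up).
Per-layer scan distance = 4090 / 0.2 = 20450 mm.
Scan time per layer: 20450 / 1740 → 11.7529 s.
Time per layer = 11.7529 + 10.2 = 21.9529 s.
Total: 3038 × 21.9529 s = 66692.9102 s → 18.53 hours.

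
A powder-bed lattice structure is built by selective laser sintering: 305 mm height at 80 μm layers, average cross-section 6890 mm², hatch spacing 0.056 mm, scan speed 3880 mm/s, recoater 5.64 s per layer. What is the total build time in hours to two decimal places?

39.56 hours

Layers = ⌈305/0.08⌉ = 3813.
Per-layer scan distance = 6890 / 0.056 = 123035.7 mm.
Scan time per layer = 123035.7 / 3880, so 31.7102 s.
Layer cycle = 31.7102 + 5.64, so 37.3502 s.
Build time = 3813 × 37.3502 = 142416.3126 s = 39.56 hours.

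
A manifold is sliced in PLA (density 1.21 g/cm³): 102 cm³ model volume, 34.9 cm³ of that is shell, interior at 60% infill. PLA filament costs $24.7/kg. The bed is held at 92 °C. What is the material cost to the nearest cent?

$2.25

Interior volume = 102 − 34.9 = 67.1 cm³.
Deposited infill = 0.60 × 67.1 = 40.26 cm³.
Total printed volume = 34.9 + 40.26, so 75.16 cm³.
Mass = 75.16 × 1.21 = 90.9436 g.
Cost = 90.9436 g / 1000 × $24.7/kg = $2.25.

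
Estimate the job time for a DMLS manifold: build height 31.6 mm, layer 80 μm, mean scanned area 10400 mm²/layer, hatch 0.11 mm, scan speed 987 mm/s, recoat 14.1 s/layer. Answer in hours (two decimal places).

Number of layers: 31.6 / 0.08 → 395 (rounded up).
Hatch length per layer: 10400 / 0.11 → 94545.5 mm.
Per-layer scan time = 94545.5 / 987 = 95.7908 s.
Time per layer = 95.7908 + 14.1 = 109.8908 s.
Build time = 395 × 109.8908 = 43406.866 s = 12.06 hours.

12.06 hours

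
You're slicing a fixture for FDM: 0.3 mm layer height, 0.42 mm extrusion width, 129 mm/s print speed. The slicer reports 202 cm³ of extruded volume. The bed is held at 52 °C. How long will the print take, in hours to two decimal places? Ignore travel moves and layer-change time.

3.45 hours

Line area = 0.3 × 0.42 = 0.126 mm².
Total extruded path = 202000/0.126 = 1603174.6 mm.
Print-move time: 1603174.6 / 129 → 12427.7 s.
Converting: 12427.7 s = 3.45 hours.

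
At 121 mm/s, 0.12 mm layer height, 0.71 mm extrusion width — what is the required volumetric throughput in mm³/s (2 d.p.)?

10.31

A: 0.12 × 0.71 → 0.0852 mm².
Volumetric flow = 121 × 0.0852 = 10.31 mm³/s.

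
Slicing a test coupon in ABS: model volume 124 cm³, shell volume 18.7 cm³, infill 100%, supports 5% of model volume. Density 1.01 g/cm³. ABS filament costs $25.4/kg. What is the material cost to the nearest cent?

Volume inside the shell = 124 − 18.7, so 105.3 cm³.
Infill volume = 1.00 × 105.3 = 105.3 cm³.
Support = 0.05 × 124, so 6.2 cm³.
Total extruded = 18.7 + 105.3 + 6.2, so 130.2 cm³.
Mass = 130.2 × 1.01, so 131.502 g.
At $25.4/kg: 131.502/1000 × 25.4 = $3.34.

$3.34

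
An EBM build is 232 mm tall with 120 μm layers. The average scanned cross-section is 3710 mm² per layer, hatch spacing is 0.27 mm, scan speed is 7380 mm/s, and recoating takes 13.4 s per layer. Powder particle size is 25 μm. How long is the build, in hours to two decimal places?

Layers = ⌈232/0.12⌉ = 1934.
Per-layer scan distance = 3710 / 0.27 = 13740.7 mm.
Per-layer scan time = 13740.7 / 7380, so 1.8619 s.
Per-layer time = 1.8619 + 13.4 = 15.2619 s.
Build time = 1934 × 15.2619 = 29516.5146 s = 8.20 hours.

8.20 hours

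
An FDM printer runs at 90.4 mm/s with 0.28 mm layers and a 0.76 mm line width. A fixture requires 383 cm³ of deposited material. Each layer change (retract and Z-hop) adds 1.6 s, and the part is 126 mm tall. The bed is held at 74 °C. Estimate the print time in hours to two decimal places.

5.73 hours

Extrusion cross-section = 0.28 × 0.76, so 0.2128 mm².
Total extruded path = 383000/0.2128 = 1799812 mm.
Extrusion time = 1799812 / 90.4, so 19909.4 s.
Layer count = ceil(126 / 0.28) = 450.
Non-print overhead = 450 × 1.6 = 720 s.
Total = 19909.4 + 720 = 20629.4 s = 5.73 hours.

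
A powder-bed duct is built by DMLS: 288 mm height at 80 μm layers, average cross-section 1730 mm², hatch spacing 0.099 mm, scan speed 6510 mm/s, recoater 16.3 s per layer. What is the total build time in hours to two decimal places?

18.98 hours

Layers = ⌈288/0.08⌉ = 3600.
Scan path per layer: 1730 / 0.099 → 17474.7 mm.
Scan time per layer = 17474.7 / 6510, so 2.6843 s.
Time per layer = 2.6843 + 16.3 = 18.9843 s.
Build time = 3600 × 18.9843 = 68343.48 s = 18.98 hours.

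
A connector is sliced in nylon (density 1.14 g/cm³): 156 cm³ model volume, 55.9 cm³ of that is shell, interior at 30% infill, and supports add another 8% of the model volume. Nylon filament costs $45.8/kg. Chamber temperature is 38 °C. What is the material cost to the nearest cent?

$5.14

Infill region = 156 − 55.9 = 100.1 cm³.
Infill deposited: 0.30 × 100.1 → 30.03 cm³.
Support: 0.08 × 156 → 12.48 cm³.
Total printed volume = 55.9 + 30.03 + 12.48 = 98.41 cm³.
Mass = 98.41 × 1.14, so 112.1874 g.
Cost = 112.1874 g / 1000 × $45.8/kg = $5.14.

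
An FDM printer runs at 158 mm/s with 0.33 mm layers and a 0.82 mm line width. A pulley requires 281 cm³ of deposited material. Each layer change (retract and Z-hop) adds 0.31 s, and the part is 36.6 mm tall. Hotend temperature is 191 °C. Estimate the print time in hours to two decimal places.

1.84 hours

Line area: 0.33 × 0.82 → 0.2706 mm².
Toolpath length = 281 cm³ / 0.2706 mm² = 281000 / 0.2706 = 1038433.1 mm.
Extrusion time = 1038433.1 / 158 = 6572.4 s.
Number of layers: 36.6 / 0.33 → 111 (rounded up).
Layer-change overhead = 111 × 0.31, so 34.41 s.
Total = 6572.4 + 34.41 = 6606.81 s = 1.84 hours.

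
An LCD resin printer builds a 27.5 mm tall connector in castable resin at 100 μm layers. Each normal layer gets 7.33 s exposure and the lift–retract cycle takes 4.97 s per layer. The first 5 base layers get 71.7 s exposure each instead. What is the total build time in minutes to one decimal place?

61.7 minutes

Number of layers: 27.5 / 0.1 → 275 (rounded up).
Bottom layers: 5 × (71.7 + 4.97) → 383.35 s.
Regular layers: 270 × (7.33 + 4.97) → 3321 s.
Sum: 383.35 + 3321 = 3704.35 s → 61.7 minutes.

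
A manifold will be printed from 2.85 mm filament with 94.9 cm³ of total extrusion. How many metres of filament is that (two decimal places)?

14.88 m

Cross-section of 2.85 mm filament: π·(2.85/2)² = 6.3794 mm².
L = 94900 mm³ / 6.3794 mm² = 14876.01 mm, i.e. 14.88 m.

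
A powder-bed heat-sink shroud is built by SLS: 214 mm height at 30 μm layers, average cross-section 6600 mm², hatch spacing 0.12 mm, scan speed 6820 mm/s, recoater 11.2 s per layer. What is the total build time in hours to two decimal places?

38.18 hours

Layer count = ceil(214 / 0.03) = 7134.
Hatch length per layer: 6600 / 0.12 → 55000 mm.
Laser time per layer: 55000 / 6820 → 8.0645 s.
Time per layer = 8.0645 + 11.2 = 19.2645 s.
Total: 7134 × 19.2645 s = 137432.943 s → 38.18 hours.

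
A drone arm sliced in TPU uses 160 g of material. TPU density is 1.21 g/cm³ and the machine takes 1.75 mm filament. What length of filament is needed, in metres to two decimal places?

Extruded volume: 160/1.21 = 132.2314 cm³ (132231.4 mm³).
A = π r² = π × 0.875² = 2.4053 mm².
Length = 132231.4 / 2.4053 = 54975.01 mm = 54.98 m.

54.98 m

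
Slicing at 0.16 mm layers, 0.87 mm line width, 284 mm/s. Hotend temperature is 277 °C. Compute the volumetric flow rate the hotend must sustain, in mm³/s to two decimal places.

39.53

Extrusion cross-section = 0.16 × 0.87 = 0.1392 mm².
Volumetric flow = 284 × 0.1392 = 39.53 mm³/s.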